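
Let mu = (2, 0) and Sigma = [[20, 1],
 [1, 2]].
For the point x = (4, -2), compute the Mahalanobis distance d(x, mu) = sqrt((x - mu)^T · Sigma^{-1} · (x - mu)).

Step 1 — centre the observation: (x - mu) = (2, -2).

Step 2 — invert Sigma. det(Sigma) = 20·2 - (1)² = 39.
  Sigma^{-1} = (1/det) · [[d, -b], [-b, a]] = [[0.0513, -0.0256],
 [-0.0256, 0.5128]].

Step 3 — form the quadratic (x - mu)^T · Sigma^{-1} · (x - mu):
  Sigma^{-1} · (x - mu) = (0.1538, -1.0769).
  (x - mu)^T · [Sigma^{-1} · (x - mu)] = (2)·(0.1538) + (-2)·(-1.0769) = 2.4615.

Step 4 — take square root: d = √(2.4615) ≈ 1.5689.

d(x, mu) = √(2.4615) ≈ 1.5689


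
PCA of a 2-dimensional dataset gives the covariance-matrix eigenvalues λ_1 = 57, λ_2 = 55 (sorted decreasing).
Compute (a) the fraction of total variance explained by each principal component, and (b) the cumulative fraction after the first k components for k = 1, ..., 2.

Step 1 — total variance = trace(Sigma) = Σ λ_i = 57 + 55 = 112.

Step 2 — fraction explained by component i = λ_i / Σ λ:
  PC1: 57/112 = 0.5089
  PC2: 55/112 = 0.4911

Step 3 — cumulative fraction after k components = (λ_1 + ... + λ_k) / Σ λ:
  k = 1: 57/112 = 0.5089
  k = 2: (57 + 55)/112 = 112/112 = 1

Summary (fraction, with percent):

explained: PC1 0.5089 (50.89%), PC2 0.4911 (49.11%);  cumulative: 0.5089, 1


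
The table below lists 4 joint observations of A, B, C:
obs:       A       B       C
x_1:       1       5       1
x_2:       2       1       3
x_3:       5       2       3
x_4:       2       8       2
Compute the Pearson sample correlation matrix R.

Step 1 — column means:
  mean(A) = (1 + 2 + 5 + 2) / 4 = 10/4 = 2.5
  mean(B) = (5 + 1 + 2 + 8) / 4 = 16/4 = 4
  mean(C) = (1 + 3 + 3 + 2) / 4 = 9/4 = 2.25

Step 2 — sample variances and covariances s[i,j] = (1/(n-1)) · Σ_k (x_{k,i} - mean_i) · (x_{k,j} - mean_j), with n-1 = 3:
  s[A,A] = ((-1.5)·(-1.5) + (-0.5)·(-0.5) + (2.5)·(2.5) + (-0.5)·(-0.5)) / 3 = 9/3 = 3
  s[A,B] = ((-1.5)·(1) + (-0.5)·(-3) + (2.5)·(-2) + (-0.5)·(4)) / 3 = -7/3 = -2.3333
  s[A,C] = ((-1.5)·(-1.25) + (-0.5)·(0.75) + (2.5)·(0.75) + (-0.5)·(-0.25)) / 3 = 3.5/3 = 1.1667
  s[B,B] = ((1)·(1) + (-3)·(-3) + (-2)·(-2) + (4)·(4)) / 3 = 30/3 = 10
  s[B,C] = ((1)·(-1.25) + (-3)·(0.75) + (-2)·(0.75) + (4)·(-0.25)) / 3 = -6/3 = -2
  s[C,C] = ((-1.25)·(-1.25) + (0.75)·(0.75) + (0.75)·(0.75) + (-0.25)·(-0.25)) / 3 = 2.75/3 = 0.9167
  Sample standard deviations s_i = √(s[i,i]):
  s(A) = √(3) = 1.7321
  s(B) = √(10) = 3.1623
  s(C) = √(0.9167) = 0.9574

Step 3 — r_{ij} = s_{ij} / (s_i · s_j):
  r[A,A] = 1 (diagonal).
  r[A,B] = -2.3333 / (1.7321 · 3.1623) = -2.3333 / 5.4772 = -0.426
  r[A,C] = 1.1667 / (1.7321 · 0.9574) = 1.1667 / 1.6583 = 0.7035
  r[B,B] = 1 (diagonal).
  r[B,C] = -2 / (3.1623 · 0.9574) = -2 / 3.0277 = -0.6606
  r[C,C] = 1 (diagonal).

R is symmetric with unit diagonal. Assembling:

R = [[1, -0.426, 0.7035],
 [-0.426, 1, -0.6606],
 [0.7035, -0.6606, 1]]


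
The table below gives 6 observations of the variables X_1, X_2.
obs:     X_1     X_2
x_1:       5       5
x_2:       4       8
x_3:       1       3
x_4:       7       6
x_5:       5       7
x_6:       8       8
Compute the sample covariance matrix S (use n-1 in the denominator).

Step 1 — column means:
  mean(X_1) = (5 + 4 + 1 + 7 + 5 + 8) / 6 = 30/6 = 5
  mean(X_2) = (5 + 8 + 3 + 6 + 7 + 8) / 6 = 37/6 = 6.1667

Step 2 — sample covariance S[i,j] = (1/(n-1)) · Σ_k (x_{k,i} - mean_i) · (x_{k,j} - mean_j), with n-1 = 5.
  S[X_1,X_1] = ((0)·(0) + (-1)·(-1) + (-4)·(-4) + (2)·(2) + (0)·(0) + (3)·(3)) / 5 = 30/5 = 6
  S[X_1,X_2] = ((0)·(-1.1667) + (-1)·(1.8333) + (-4)·(-3.1667) + (2)·(-0.1667) + (0)·(0.8333) + (3)·(1.8333)) / 5 = 16/5 = 3.2
  S[X_2,X_2] = ((-1.1667)·(-1.1667) + (1.8333)·(1.8333) + (-3.1667)·(-3.1667) + (-0.1667)·(-0.1667) + (0.8333)·(0.8333) + (1.8333)·(1.8333)) / 5 = 18.8333/5 = 3.7667

S is symmetric (S[j,i] = S[i,j]). Assembling:

S = [[6, 3.2],
 [3.2, 3.7667]]


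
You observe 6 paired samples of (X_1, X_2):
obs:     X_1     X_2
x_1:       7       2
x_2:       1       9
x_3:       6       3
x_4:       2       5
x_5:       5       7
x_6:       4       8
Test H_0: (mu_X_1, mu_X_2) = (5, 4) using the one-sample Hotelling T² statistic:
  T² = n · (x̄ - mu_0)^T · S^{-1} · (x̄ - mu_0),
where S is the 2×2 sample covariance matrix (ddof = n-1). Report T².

Step 1 — sample mean vector:
  mean(X_1) = (7 + 1 + 6 + 2 + 5 + 4) / 6 = 25/6 = 4.1667
  mean(X_2) = (2 + 9 + 3 + 5 + 7 + 8) / 6 = 34/6 = 5.6667
  x̄ = (4.1667, 5.6667),  deviation x̄ - mu_0 = (4.1667, 5.6667) - (5, 4) = (-0.8333, 1.6667).

Step 2 — sample covariance matrix, S[i,j] = (1/(n-1)) · Σ_k (x_{k,i} - mean_i) · (x_{k,j} - mean_j), divisor n-1 = 5:
  S[X_1,X_1] = ((2.8333)·(2.8333) + (-3.1667)·(-3.1667) + (1.8333)·(1.8333) + (-2.1667)·(-2.1667) + (0.8333)·(0.8333) + (-0.1667)·(-0.1667)) / 5 = 26.8333/5 = 5.3667
  S[X_1,X_2] = ((2.8333)·(-3.6667) + (-3.1667)·(3.3333) + (1.8333)·(-2.6667) + (-2.1667)·(-0.6667) + (0.8333)·(1.3333) + (-0.1667)·(2.3333)) / 5 = -23.6667/5 = -4.7333
  S[X_2,X_2] = ((-3.6667)·(-3.6667) + (3.3333)·(3.3333) + (-2.6667)·(-2.6667) + (-0.6667)·(-0.6667) + (1.3333)·(1.3333) + (2.3333)·(2.3333)) / 5 = 39.3333/5 = 7.8667
  S = [[5.3667, -4.7333],
 [-4.7333, 7.8667]].

Step 3 — invert S. det(S) = 5.3667·7.8667 - (-4.7333)² = 19.8133.
  S^{-1} = (1/det) · [[d, -b], [-b, a]] = [[0.397, 0.2389],
 [0.2389, 0.2709]].

Step 4 — quadratic form (x̄ - mu_0)^T · S^{-1} · (x̄ - mu_0):
  S^{-1} · (x̄ - mu_0) = (0.0673, 0.2524),
  (x̄ - mu_0)^T · [...] = (-0.8333)·(0.0673) + (1.6667)·(0.2524) = 0.3645.

Step 5 — scale by n: T² = 6 · 0.3645 = 2.1871.

T² ≈ 2.1871


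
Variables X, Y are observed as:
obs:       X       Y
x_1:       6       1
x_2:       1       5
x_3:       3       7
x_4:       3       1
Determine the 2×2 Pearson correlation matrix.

Step 1 — column means:
  mean(X) = (6 + 1 + 3 + 3) / 4 = 13/4 = 3.25
  mean(Y) = (1 + 5 + 7 + 1) / 4 = 14/4 = 3.5

Step 2 — sample variances and covariances s[i,j] = (1/(n-1)) · Σ_k (x_{k,i} - mean_i) · (x_{k,j} - mean_j), with n-1 = 3:
  s[X,X] = ((2.75)·(2.75) + (-2.25)·(-2.25) + (-0.25)·(-0.25) + (-0.25)·(-0.25)) / 3 = 12.75/3 = 4.25
  s[X,Y] = ((2.75)·(-2.5) + (-2.25)·(1.5) + (-0.25)·(3.5) + (-0.25)·(-2.5)) / 3 = -10.5/3 = -3.5
  s[Y,Y] = ((-2.5)·(-2.5) + (1.5)·(1.5) + (3.5)·(3.5) + (-2.5)·(-2.5)) / 3 = 27/3 = 9
  Sample standard deviations s_i = √(s[i,i]):
  s(X) = √(4.25) = 2.0616
  s(Y) = √(9) = 3

Step 3 — r_{ij} = s_{ij} / (s_i · s_j):
  r[X,X] = 1 (diagonal).
  r[X,Y] = -3.5 / (2.0616 · 3) = -3.5 / 6.1847 = -0.5659
  r[Y,Y] = 1 (diagonal).

R is symmetric with unit diagonal. Assembling:

R = [[1, -0.5659],
 [-0.5659, 1]]


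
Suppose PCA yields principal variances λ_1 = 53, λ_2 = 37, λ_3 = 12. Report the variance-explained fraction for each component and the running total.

Step 1 — total variance = trace(Sigma) = Σ λ_i = 53 + 37 + 12 = 102.

Step 2 — fraction explained by component i = λ_i / Σ λ:
  PC1: 53/102 = 0.5196
  PC2: 37/102 = 0.3627
  PC3: 12/102 = 0.1176

Step 3 — cumulative fraction after k components = (λ_1 + ... + λ_k) / Σ λ:
  k = 1: 53/102 = 0.5196
  k = 2: (53 + 37)/102 = 90/102 = 0.8824
  k = 3: (53 + 37 + 12)/102 = 102/102 = 1

Summary (fraction, with percent):

explained: PC1 0.5196 (51.96%), PC2 0.3627 (36.27%), PC3 0.1176 (11.76%);  cumulative: 0.5196, 0.8824, 1


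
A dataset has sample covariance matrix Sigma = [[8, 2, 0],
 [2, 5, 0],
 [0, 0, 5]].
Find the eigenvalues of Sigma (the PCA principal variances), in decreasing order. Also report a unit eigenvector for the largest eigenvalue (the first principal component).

Step 1 — characteristic polynomial p(λ) = det(λI - Sigma) = λ³ - tr·λ² + c_1·λ - det, where tr = trace, c_1 = sum of the principal 2×2 minors, det = det(Sigma):
  tr = 8 + 5 + 5 = 18,
  c_1 = (8·5 - (2)²) + (8·5 - (0)²) + (5·5 - (0)²) = 36 + 40 + 25 = 101,
  det = 8·(5·5 - (0)²) - (2)·((2)·5 - (0)·(0)) + (0)·((2)·(0) - 5·(0)) = 8·(25) - (2)·(10) + (0)·(0) = 180.
  So p(λ) = λ³ - 18λ² + 101λ - 180.
Step 2 — look for an integer root (rational root theorem: any rational root is an integer divisor of 180). Testing λ = 4:
  p(4) = 64 - 288 + 404 - 180 = 0  ✓
  Dividing out (λ - 4): p(λ) = (λ - 4)(λ² - 14λ + 45).
Step 3 — remaining eigenvalues from the quadratic λ² - 14λ + 45 = 0:
  Δ = 14² - 4·45 = 196 - 180 = 16,  λ = (14 ± √16)/2 = (14 ± 4)/2 = 9 or 5.
  Sorted: λ_1 = 9,  λ_2 = 5,  λ_3 = 4  (check: sum = 18 = tr ✓).

Step 4 — unit eigenvector for λ_1 = 9: v spans the null space of (Sigma - λ_1 I), whose rows are
  r_1 = (-1, 2, 0),  r_2 = (2, -4, 0),  r_3 = (0, 0, -4).
  v is orthogonal to every row, so take v ∝ r_1 × r_3 = ((2)·(-4) - (0)·(0), (0)·(0) - (-1)·(-4), (-1)·(0) - (2)·(0)) = (-8, -4, 0).
  Rescale (divide by 4; multiply by -1 so the first nonzero entry is positive): u = (2, 1, 0).
  ||u|| = √((2)² + (1)² + (0)²) = √(5) ≈ 2.2361,  v_1 = u/||u|| ≈ (0.8944, 0.4472, 0) (||v_1|| = 1).

λ_1 = 9,  λ_2 = 5,  λ_3 = 4;  v_1 ≈ (0.8944, 0.4472, 0)


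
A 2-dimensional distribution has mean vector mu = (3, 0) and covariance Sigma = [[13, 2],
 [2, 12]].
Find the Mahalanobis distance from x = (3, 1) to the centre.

Step 1 — centre the observation: (x - mu) = (0, 1).

Step 2 — invert Sigma. det(Sigma) = 13·12 - (2)² = 152.
  Sigma^{-1} = (1/det) · [[d, -b], [-b, a]] = [[0.0789, -0.0132],
 [-0.0132, 0.0855]].

Step 3 — form the quadratic (x - mu)^T · Sigma^{-1} · (x - mu):
  Sigma^{-1} · (x - mu) = (-0.0132, 0.0855).
  (x - mu)^T · [Sigma^{-1} · (x - mu)] = (0)·(-0.0132) + (1)·(0.0855) = 0.0855.

Step 4 — take square root: d = √(0.0855) ≈ 0.2924.

d(x, mu) = √(0.0855) ≈ 0.2924


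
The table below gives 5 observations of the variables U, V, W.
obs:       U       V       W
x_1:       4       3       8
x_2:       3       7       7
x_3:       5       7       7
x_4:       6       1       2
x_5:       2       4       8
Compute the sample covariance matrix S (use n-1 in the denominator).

Step 1 — column means:
  mean(U) = (4 + 3 + 5 + 6 + 2) / 5 = 20/5 = 4
  mean(V) = (3 + 7 + 7 + 1 + 4) / 5 = 22/5 = 4.4
  mean(W) = (8 + 7 + 7 + 2 + 8) / 5 = 32/5 = 6.4

Step 2 — sample covariance S[i,j] = (1/(n-1)) · Σ_k (x_{k,i} - mean_i) · (x_{k,j} - mean_j), with n-1 = 4.
  S[U,U] = ((0)·(0) + (-1)·(-1) + (1)·(1) + (2)·(2) + (-2)·(-2)) / 4 = 10/4 = 2.5
  S[U,V] = ((0)·(-1.4) + (-1)·(2.6) + (1)·(2.6) + (2)·(-3.4) + (-2)·(-0.4)) / 4 = -6/4 = -1.5
  S[U,W] = ((0)·(1.6) + (-1)·(0.6) + (1)·(0.6) + (2)·(-4.4) + (-2)·(1.6)) / 4 = -12/4 = -3
  S[V,V] = ((-1.4)·(-1.4) + (2.6)·(2.6) + (2.6)·(2.6) + (-3.4)·(-3.4) + (-0.4)·(-0.4)) / 4 = 27.2/4 = 6.8
  S[V,W] = ((-1.4)·(1.6) + (2.6)·(0.6) + (2.6)·(0.6) + (-3.4)·(-4.4) + (-0.4)·(1.6)) / 4 = 15.2/4 = 3.8
  S[W,W] = ((1.6)·(1.6) + (0.6)·(0.6) + (0.6)·(0.6) + (-4.4)·(-4.4) + (1.6)·(1.6)) / 4 = 25.2/4 = 6.3

S is symmetric (S[j,i] = S[i,j]). Assembling:

S = [[2.5, -1.5, -3],
 [-1.5, 6.8, 3.8],
 [-3, 3.8, 6.3]]


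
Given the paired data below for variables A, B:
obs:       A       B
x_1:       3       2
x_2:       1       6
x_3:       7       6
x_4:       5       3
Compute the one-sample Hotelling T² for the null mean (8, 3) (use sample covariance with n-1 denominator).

Step 1 — sample mean vector:
  mean(A) = (3 + 1 + 7 + 5) / 4 = 16/4 = 4
  mean(B) = (2 + 6 + 6 + 3) / 4 = 17/4 = 4.25
  x̄ = (4, 4.25),  deviation x̄ - mu_0 = (4, 4.25) - (8, 3) = (-4, 1.25).

Step 2 — sample covariance matrix, S[i,j] = (1/(n-1)) · Σ_k (x_{k,i} - mean_i) · (x_{k,j} - mean_j), divisor n-1 = 3:
  S[A,A] = ((-1)·(-1) + (-3)·(-3) + (3)·(3) + (1)·(1)) / 3 = 20/3 = 6.6667
  S[A,B] = ((-1)·(-2.25) + (-3)·(1.75) + (3)·(1.75) + (1)·(-1.25)) / 3 = 1/3 = 0.3333
  S[B,B] = ((-2.25)·(-2.25) + (1.75)·(1.75) + (1.75)·(1.75) + (-1.25)·(-1.25)) / 3 = 12.75/3 = 4.25
  S = [[6.6667, 0.3333],
 [0.3333, 4.25]].

Step 3 — invert S. det(S) = 6.6667·4.25 - (0.3333)² = 28.2222.
  S^{-1} = (1/det) · [[d, -b], [-b, a]] = [[0.1506, -0.0118],
 [-0.0118, 0.2362]].

Step 4 — quadratic form (x̄ - mu_0)^T · S^{-1} · (x̄ - mu_0):
  S^{-1} · (x̄ - mu_0) = (-0.6171, 0.3425),
  (x̄ - mu_0)^T · [...] = (-4)·(-0.6171) + (1.25)·(0.3425) = 2.8967.

Step 5 — scale by n: T² = 4 · 2.8967 = 11.5866.

T² ≈ 11.5866


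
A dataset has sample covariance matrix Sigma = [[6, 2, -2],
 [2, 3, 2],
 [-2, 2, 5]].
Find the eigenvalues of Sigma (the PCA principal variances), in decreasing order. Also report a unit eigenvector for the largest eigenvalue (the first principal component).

Step 1 — characteristic polynomial p(λ) = det(λI - Sigma) = λ³ - tr·λ² + c_1·λ - det, where tr = trace, c_1 = sum of the principal 2×2 minors, det = det(Sigma):
  tr = 6 + 3 + 5 = 14,
  c_1 = (6·3 - (2)²) + (6·5 - (-2)²) + (3·5 - (2)²) = 14 + 26 + 11 = 51,
  det = 6·(3·5 - (2)²) - (2)·((2)·5 - (2)·(-2)) + (-2)·((2)·(2) - 3·(-2)) = 6·(11) - (2)·(14) + (-2)·(10) = 18.
  So p(λ) = λ³ - 14λ² + 51λ - 18.
Step 2 — look for an integer root (rational root theorem: any rational root is an integer divisor of 18). Testing λ = 6:
  p(6) = 216 - 504 + 306 - 18 = 0  ✓
  Dividing out (λ - 6): p(λ) = (λ - 6)(λ² - 8λ + 3).
Step 3 — remaining eigenvalues from the quadratic λ² - 8λ + 3 = 0:
  Δ = 8² - 4·3 = 64 - 12 = 52,  λ = (8 ± √52)/2 = (8 ± 7.2111)/2 ≈ 7.6056 or 0.3944.
  Sorted: λ_1 = 7.6056,  λ_2 = 6,  λ_3 = 0.3944  (check: sum = 14 = tr ✓).

Step 4 — unit eigenvector for λ_1 ≈ 7.6056: v spans the null space of (Sigma - λ_1 I), whose rows are
  r_1 = (-1.6056, 2, -2),  r_2 = (2, -4.6056, 2),  r_3 = (-2, 2, -2.6056).
  v is orthogonal to every row, so take v ∝ r_1 × r_2 = ((2)·(2) - (-2)·(-4.6056), (-2)·(2) - (-1.6056)·(2), (-1.6056)·(-4.6056) - (2)·(2)) ≈ (-5.2111, -0.7889, 3.3944).
  Rescale (multiply by -1 so the first nonzero entry is positive): u = (5.2111, 0.7889, -3.3944).
  ||u|| = √((5.2111)² + (0.7889)² + (-3.3944)²) = √(39.3002) ≈ 6.269,  v_1 = u/||u|| ≈ (0.8313, 0.1258, -0.5415) (||v_1|| = 1).

λ_1 = 7.6056,  λ_2 = 6,  λ_3 = 0.3944;  v_1 ≈ (0.8313, 0.1258, -0.5415)


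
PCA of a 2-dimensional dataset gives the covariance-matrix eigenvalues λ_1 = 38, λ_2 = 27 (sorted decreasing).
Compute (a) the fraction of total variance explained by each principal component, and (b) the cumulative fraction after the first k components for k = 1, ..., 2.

Step 1 — total variance = trace(Sigma) = Σ λ_i = 38 + 27 = 65.

Step 2 — fraction explained by component i = λ_i / Σ λ:
  PC1: 38/65 = 0.5846
  PC2: 27/65 = 0.4154

Step 3 — cumulative fraction after k components = (λ_1 + ... + λ_k) / Σ λ:
  k = 1: 38/65 = 0.5846
  k = 2: (38 + 27)/65 = 65/65 = 1

Summary (fraction, with percent):

explained: PC1 0.5846 (58.46%), PC2 0.4154 (41.54%);  cumulative: 0.5846, 1


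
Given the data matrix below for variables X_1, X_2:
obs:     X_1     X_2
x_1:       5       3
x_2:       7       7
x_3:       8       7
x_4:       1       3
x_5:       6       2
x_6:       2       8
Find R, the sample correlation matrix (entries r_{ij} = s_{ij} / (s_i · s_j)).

Step 1 — column means:
  mean(X_1) = (5 + 7 + 8 + 1 + 6 + 2) / 6 = 29/6 = 4.8333
  mean(X_2) = (3 + 7 + 7 + 3 + 2 + 8) / 6 = 30/6 = 5

Step 2 — sample variances and covariances s[i,j] = (1/(n-1)) · Σ_k (x_{k,i} - mean_i) · (x_{k,j} - mean_j), with n-1 = 5:
  s[X_1,X_1] = ((0.1667)·(0.1667) + (2.1667)·(2.1667) + (3.1667)·(3.1667) + (-3.8333)·(-3.8333) + (1.1667)·(1.1667) + (-2.8333)·(-2.8333)) / 5 = 38.8333/5 = 7.7667
  s[X_1,X_2] = ((0.1667)·(-2) + (2.1667)·(2) + (3.1667)·(2) + (-3.8333)·(-2) + (1.1667)·(-3) + (-2.8333)·(3)) / 5 = 6/5 = 1.2
  s[X_2,X_2] = ((-2)·(-2) + (2)·(2) + (2)·(2) + (-2)·(-2) + (-3)·(-3) + (3)·(3)) / 5 = 34/5 = 6.8
  Sample standard deviations s_i = √(s[i,i]):
  s(X_1) = √(7.7667) = 2.7869
  s(X_2) = √(6.8) = 2.6077

Step 3 — r_{ij} = s_{ij} / (s_i · s_j):
  r[X_1,X_1] = 1 (diagonal).
  r[X_1,X_2] = 1.2 / (2.7869 · 2.6077) = 1.2 / 7.2673 = 0.1651
  r[X_2,X_2] = 1 (diagonal).

R is symmetric with unit diagonal. Assembling:

R = [[1, 0.1651],
 [0.1651, 1]]


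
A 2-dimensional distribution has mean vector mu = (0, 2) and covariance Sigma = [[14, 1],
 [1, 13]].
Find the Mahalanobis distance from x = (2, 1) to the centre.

Step 1 — centre the observation: (x - mu) = (2, -1).

Step 2 — invert Sigma. det(Sigma) = 14·13 - (1)² = 181.
  Sigma^{-1} = (1/det) · [[d, -b], [-b, a]] = [[0.0718, -0.0055],
 [-0.0055, 0.0773]].

Step 3 — form the quadratic (x - mu)^T · Sigma^{-1} · (x - mu):
  Sigma^{-1} · (x - mu) = (0.1492, -0.0884).
  (x - mu)^T · [Sigma^{-1} · (x - mu)] = (2)·(0.1492) + (-1)·(-0.0884) = 0.3867.

Step 4 — take square root: d = √(0.3867) ≈ 0.6219.

d(x, mu) = √(0.3867) ≈ 0.6219


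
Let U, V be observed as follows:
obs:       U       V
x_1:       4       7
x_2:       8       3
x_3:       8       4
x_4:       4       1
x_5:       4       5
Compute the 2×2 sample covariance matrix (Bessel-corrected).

Step 1 — column means:
  mean(U) = (4 + 8 + 8 + 4 + 4) / 5 = 28/5 = 5.6
  mean(V) = (7 + 3 + 4 + 1 + 5) / 5 = 20/5 = 4

Step 2 — sample covariance S[i,j] = (1/(n-1)) · Σ_k (x_{k,i} - mean_i) · (x_{k,j} - mean_j), with n-1 = 4.
  S[U,U] = ((-1.6)·(-1.6) + (2.4)·(2.4) + (2.4)·(2.4) + (-1.6)·(-1.6) + (-1.6)·(-1.6)) / 4 = 19.2/4 = 4.8
  S[U,V] = ((-1.6)·(3) + (2.4)·(-1) + (2.4)·(0) + (-1.6)·(-3) + (-1.6)·(1)) / 4 = -4/4 = -1
  S[V,V] = ((3)·(3) + (-1)·(-1) + (0)·(0) + (-3)·(-3) + (1)·(1)) / 4 = 20/4 = 5

S is symmetric (S[j,i] = S[i,j]). Assembling:

S = [[4.8, -1],
 [-1, 5]]


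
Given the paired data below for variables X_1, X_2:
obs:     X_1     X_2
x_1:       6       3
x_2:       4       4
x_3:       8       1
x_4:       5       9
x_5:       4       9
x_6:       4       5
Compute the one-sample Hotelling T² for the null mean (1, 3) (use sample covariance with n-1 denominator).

Step 1 — sample mean vector:
  mean(X_1) = (6 + 4 + 8 + 5 + 4 + 4) / 6 = 31/6 = 5.1667
  mean(X_2) = (3 + 4 + 1 + 9 + 9 + 5) / 6 = 31/6 = 5.1667
  x̄ = (5.1667, 5.1667),  deviation x̄ - mu_0 = (5.1667, 5.1667) - (1, 3) = (4.1667, 2.1667).

Step 2 — sample covariance matrix, S[i,j] = (1/(n-1)) · Σ_k (x_{k,i} - mean_i) · (x_{k,j} - mean_j), divisor n-1 = 5:
  S[X_1,X_1] = ((0.8333)·(0.8333) + (-1.1667)·(-1.1667) + (2.8333)·(2.8333) + (-0.1667)·(-0.1667) + (-1.1667)·(-1.1667) + (-1.1667)·(-1.1667)) / 5 = 12.8333/5 = 2.5667
  S[X_1,X_2] = ((0.8333)·(-2.1667) + (-1.1667)·(-1.1667) + (2.8333)·(-4.1667) + (-0.1667)·(3.8333) + (-1.1667)·(3.8333) + (-1.1667)·(-0.1667)) / 5 = -17.1667/5 = -3.4333
  S[X_2,X_2] = ((-2.1667)·(-2.1667) + (-1.1667)·(-1.1667) + (-4.1667)·(-4.1667) + (3.8333)·(3.8333) + (3.8333)·(3.8333) + (-0.1667)·(-0.1667)) / 5 = 52.8333/5 = 10.5667
  S = [[2.5667, -3.4333],
 [-3.4333, 10.5667]].

Step 3 — invert S. det(S) = 2.5667·10.5667 - (-3.4333)² = 15.3333.
  S^{-1} = (1/det) · [[d, -b], [-b, a]] = [[0.6891, 0.2239],
 [0.2239, 0.1674]].

Step 4 — quadratic form (x̄ - mu_0)^T · S^{-1} · (x̄ - mu_0):
  S^{-1} · (x̄ - mu_0) = (3.3565, 1.2957),
  (x̄ - mu_0)^T · [...] = (4.1667)·(3.3565) + (2.1667)·(1.2957) = 16.7928.

Step 5 — scale by n: T² = 6 · 16.7928 = 100.7565.

T² ≈ 100.7565


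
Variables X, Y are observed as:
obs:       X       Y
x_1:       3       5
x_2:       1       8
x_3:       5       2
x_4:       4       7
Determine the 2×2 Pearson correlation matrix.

Step 1 — column means:
  mean(X) = (3 + 1 + 5 + 4) / 4 = 13/4 = 3.25
  mean(Y) = (5 + 8 + 2 + 7) / 4 = 22/4 = 5.5

Step 2 — sample variances and covariances s[i,j] = (1/(n-1)) · Σ_k (x_{k,i} - mean_i) · (x_{k,j} - mean_j), with n-1 = 3:
  s[X,X] = ((-0.25)·(-0.25) + (-2.25)·(-2.25) + (1.75)·(1.75) + (0.75)·(0.75)) / 3 = 8.75/3 = 2.9167
  s[X,Y] = ((-0.25)·(-0.5) + (-2.25)·(2.5) + (1.75)·(-3.5) + (0.75)·(1.5)) / 3 = -10.5/3 = -3.5
  s[Y,Y] = ((-0.5)·(-0.5) + (2.5)·(2.5) + (-3.5)·(-3.5) + (1.5)·(1.5)) / 3 = 21/3 = 7
  Sample standard deviations s_i = √(s[i,i]):
  s(X) = √(2.9167) = 1.7078
  s(Y) = √(7) = 2.6458

Step 3 — r_{ij} = s_{ij} / (s_i · s_j):
  r[X,X] = 1 (diagonal).
  r[X,Y] = -3.5 / (1.7078 · 2.6458) = -3.5 / 4.5185 = -0.7746
  r[Y,Y] = 1 (diagonal).

R is symmetric with unit diagonal. Assembling:

R = [[1, -0.7746],
 [-0.7746, 1]]


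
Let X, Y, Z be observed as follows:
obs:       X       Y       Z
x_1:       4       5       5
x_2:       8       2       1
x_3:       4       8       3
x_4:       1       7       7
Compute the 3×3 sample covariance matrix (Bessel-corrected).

Step 1 — column means:
  mean(X) = (4 + 8 + 4 + 1) / 4 = 17/4 = 4.25
  mean(Y) = (5 + 2 + 8 + 7) / 4 = 22/4 = 5.5
  mean(Z) = (5 + 1 + 3 + 7) / 4 = 16/4 = 4

Step 2 — sample covariance S[i,j] = (1/(n-1)) · Σ_k (x_{k,i} - mean_i) · (x_{k,j} - mean_j), with n-1 = 3.
  S[X,X] = ((-0.25)·(-0.25) + (3.75)·(3.75) + (-0.25)·(-0.25) + (-3.25)·(-3.25)) / 3 = 24.75/3 = 8.25
  S[X,Y] = ((-0.25)·(-0.5) + (3.75)·(-3.5) + (-0.25)·(2.5) + (-3.25)·(1.5)) / 3 = -18.5/3 = -6.1667
  S[X,Z] = ((-0.25)·(1) + (3.75)·(-3) + (-0.25)·(-1) + (-3.25)·(3)) / 3 = -21/3 = -7
  S[Y,Y] = ((-0.5)·(-0.5) + (-3.5)·(-3.5) + (2.5)·(2.5) + (1.5)·(1.5)) / 3 = 21/3 = 7
  S[Y,Z] = ((-0.5)·(1) + (-3.5)·(-3) + (2.5)·(-1) + (1.5)·(3)) / 3 = 12/3 = 4
  S[Z,Z] = ((1)·(1) + (-3)·(-3) + (-1)·(-1) + (3)·(3)) / 3 = 20/3 = 6.6667

S is symmetric (S[j,i] = S[i,j]). Assembling:

S = [[8.25, -6.1667, -7],
 [-6.1667, 7, 4],
 [-7, 4, 6.6667]]


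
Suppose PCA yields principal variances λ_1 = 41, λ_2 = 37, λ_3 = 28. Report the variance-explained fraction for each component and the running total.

Step 1 — total variance = trace(Sigma) = Σ λ_i = 41 + 37 + 28 = 106.

Step 2 — fraction explained by component i = λ_i / Σ λ:
  PC1: 41/106 = 0.3868
  PC2: 37/106 = 0.3491
  PC3: 28/106 = 0.2642

Step 3 — cumulative fraction after k components = (λ_1 + ... + λ_k) / Σ λ:
  k = 1: 41/106 = 0.3868
  k = 2: (41 + 37)/106 = 78/106 = 0.7358
  k = 3: (41 + 37 + 28)/106 = 106/106 = 1

Summary (fraction, with percent):

explained: PC1 0.3868 (38.68%), PC2 0.3491 (34.91%), PC3 0.2642 (26.42%);  cumulative: 0.3868, 0.7358, 1


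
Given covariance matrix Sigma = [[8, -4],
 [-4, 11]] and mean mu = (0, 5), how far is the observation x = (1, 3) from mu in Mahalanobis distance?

Step 1 — centre the observation: (x - mu) = (1, -2).

Step 2 — invert Sigma. det(Sigma) = 8·11 - (-4)² = 72.
  Sigma^{-1} = (1/det) · [[d, -b], [-b, a]] = [[0.1528, 0.0556],
 [0.0556, 0.1111]].

Step 3 — form the quadratic (x - mu)^T · Sigma^{-1} · (x - mu):
  Sigma^{-1} · (x - mu) = (0.0417, -0.1667).
  (x - mu)^T · [Sigma^{-1} · (x - mu)] = (1)·(0.0417) + (-2)·(-0.1667) = 0.375.

Step 4 — take square root: d = √(0.375) ≈ 0.6124.

d(x, mu) = √(0.375) ≈ 0.6124


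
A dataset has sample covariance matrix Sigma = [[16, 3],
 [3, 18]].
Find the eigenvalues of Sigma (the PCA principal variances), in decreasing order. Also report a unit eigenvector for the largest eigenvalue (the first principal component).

Step 1 — characteristic polynomial of 2×2 Sigma:
  det(Sigma - λI) = λ² - trace · λ + det = 0.
  trace = 16 + 18 = 34, det = 16·18 - (3)² = 279.
Step 2 — discriminant:
  Δ = trace² - 4·det = 1156 - 1116 = 40.
Step 3 — eigenvalues:
  λ = (trace ± √Δ)/2 = (34 ± 6.3246)/2,
  λ_1 = 20.1623,  λ_2 = 13.8377.

Step 4 — unit eigenvector for λ_1: solve (Sigma - λ_1 I)v = 0. First row:
  (16 - 20.1623)·v_x + (3)·v_y = 0, i.e. (-4.1623)·v_x + (3)·v_y = 0,
  so v ∝ (b, λ_1 - a) = (3, 4.1623) = u.
  ||u|| = √((3)² + (4.1623)²) = √(26.3246) ≈ 5.1307,
  v_1 = u/||u|| ≈ (0.5847, 0.8112) (||v_1|| = 1).

λ_1 = 20.1623,  λ_2 = 13.8377;  v_1 ≈ (0.5847, 0.8112)


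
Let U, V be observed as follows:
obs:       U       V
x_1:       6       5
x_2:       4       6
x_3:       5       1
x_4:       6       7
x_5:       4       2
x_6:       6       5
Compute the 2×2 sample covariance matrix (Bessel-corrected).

Step 1 — column means:
  mean(U) = (6 + 4 + 5 + 6 + 4 + 6) / 6 = 31/6 = 5.1667
  mean(V) = (5 + 6 + 1 + 7 + 2 + 5) / 6 = 26/6 = 4.3333

Step 2 — sample covariance S[i,j] = (1/(n-1)) · Σ_k (x_{k,i} - mean_i) · (x_{k,j} - mean_j), with n-1 = 5.
  S[U,U] = ((0.8333)·(0.8333) + (-1.1667)·(-1.1667) + (-0.1667)·(-0.1667) + (0.8333)·(0.8333) + (-1.1667)·(-1.1667) + (0.8333)·(0.8333)) / 5 = 4.8333/5 = 0.9667
  S[U,V] = ((0.8333)·(0.6667) + (-1.1667)·(1.6667) + (-0.1667)·(-3.3333) + (0.8333)·(2.6667) + (-1.1667)·(-2.3333) + (0.8333)·(0.6667)) / 5 = 4.6667/5 = 0.9333
  S[V,V] = ((0.6667)·(0.6667) + (1.6667)·(1.6667) + (-3.3333)·(-3.3333) + (2.6667)·(2.6667) + (-2.3333)·(-2.3333) + (0.6667)·(0.6667)) / 5 = 27.3333/5 = 5.4667

S is symmetric (S[j,i] = S[i,j]). Assembling:

S = [[0.9667, 0.9333],
 [0.9333, 5.4667]]


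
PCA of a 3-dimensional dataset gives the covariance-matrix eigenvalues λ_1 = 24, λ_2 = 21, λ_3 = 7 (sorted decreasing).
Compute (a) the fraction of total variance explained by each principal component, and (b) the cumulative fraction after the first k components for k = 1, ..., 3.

Step 1 — total variance = trace(Sigma) = Σ λ_i = 24 + 21 + 7 = 52.

Step 2 — fraction explained by component i = λ_i / Σ λ:
  PC1: 24/52 = 0.4615
  PC2: 21/52 = 0.4038
  PC3: 7/52 = 0.1346

Step 3 — cumulative fraction after k components = (λ_1 + ... + λ_k) / Σ λ:
  k = 1: 24/52 = 0.4615
  k = 2: (24 + 21)/52 = 45/52 = 0.8654
  k = 3: (24 + 21 + 7)/52 = 52/52 = 1

Summary (fraction, with percent):

explained: PC1 0.4615 (46.15%), PC2 0.4038 (40.38%), PC3 0.1346 (13.46%);  cumulative: 0.4615, 0.8654, 1


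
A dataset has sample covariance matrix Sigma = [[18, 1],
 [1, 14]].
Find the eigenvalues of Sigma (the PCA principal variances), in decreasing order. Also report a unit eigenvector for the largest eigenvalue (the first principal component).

Step 1 — characteristic polynomial of 2×2 Sigma:
  det(Sigma - λI) = λ² - trace · λ + det = 0.
  trace = 18 + 14 = 32, det = 18·14 - (1)² = 251.
Step 2 — discriminant:
  Δ = trace² - 4·det = 1024 - 1004 = 20.
Step 3 — eigenvalues:
  λ = (trace ± √Δ)/2 = (32 ± 4.4721)/2,
  λ_1 = 18.2361,  λ_2 = 13.7639.

Step 4 — unit eigenvector for λ_1: solve (Sigma - λ_1 I)v = 0. First row:
  (18 - 18.2361)·v_x + (1)·v_y = 0, i.e. (-0.2361)·v_x + (1)·v_y = 0,
  so v ∝ (b, λ_1 - a) = (1, 0.2361) = u.
  ||u|| = √((1)² + (0.2361)²) = √(1.0557) ≈ 1.0275,
  v_1 = u/||u|| ≈ (0.9732, 0.2298) (||v_1|| = 1).

λ_1 = 18.2361,  λ_2 = 13.7639;  v_1 ≈ (0.9732, 0.2298)


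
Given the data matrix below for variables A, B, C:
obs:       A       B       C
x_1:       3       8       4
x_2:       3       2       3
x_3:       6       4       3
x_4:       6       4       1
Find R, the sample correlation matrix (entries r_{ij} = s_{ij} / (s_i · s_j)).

Step 1 — column means:
  mean(A) = (3 + 3 + 6 + 6) / 4 = 18/4 = 4.5
  mean(B) = (8 + 2 + 4 + 4) / 4 = 18/4 = 4.5
  mean(C) = (4 + 3 + 3 + 1) / 4 = 11/4 = 2.75

Step 2 — sample variances and covariances s[i,j] = (1/(n-1)) · Σ_k (x_{k,i} - mean_i) · (x_{k,j} - mean_j), with n-1 = 3:
  s[A,A] = ((-1.5)·(-1.5) + (-1.5)·(-1.5) + (1.5)·(1.5) + (1.5)·(1.5)) / 3 = 9/3 = 3
  s[A,B] = ((-1.5)·(3.5) + (-1.5)·(-2.5) + (1.5)·(-0.5) + (1.5)·(-0.5)) / 3 = -3/3 = -1
  s[A,C] = ((-1.5)·(1.25) + (-1.5)·(0.25) + (1.5)·(0.25) + (1.5)·(-1.75)) / 3 = -4.5/3 = -1.5
  s[B,B] = ((3.5)·(3.5) + (-2.5)·(-2.5) + (-0.5)·(-0.5) + (-0.5)·(-0.5)) / 3 = 19/3 = 6.3333
  s[B,C] = ((3.5)·(1.25) + (-2.5)·(0.25) + (-0.5)·(0.25) + (-0.5)·(-1.75)) / 3 = 4.5/3 = 1.5
  s[C,C] = ((1.25)·(1.25) + (0.25)·(0.25) + (0.25)·(0.25) + (-1.75)·(-1.75)) / 3 = 4.75/3 = 1.5833
  Sample standard deviations s_i = √(s[i,i]):
  s(A) = √(3) = 1.7321
  s(B) = √(6.3333) = 2.5166
  s(C) = √(1.5833) = 1.2583

Step 3 — r_{ij} = s_{ij} / (s_i · s_j):
  r[A,A] = 1 (diagonal).
  r[A,B] = -1 / (1.7321 · 2.5166) = -1 / 4.3589 = -0.2294
  r[A,C] = -1.5 / (1.7321 · 1.2583) = -1.5 / 2.1794 = -0.6882
  r[B,B] = 1 (diagonal).
  r[B,C] = 1.5 / (2.5166 · 1.2583) = 1.5 / 3.1667 = 0.4737
  r[C,C] = 1 (diagonal).

R is symmetric with unit diagonal. Assembling:

R = [[1, -0.2294, -0.6882],
 [-0.2294, 1, 0.4737],
 [-0.6882, 0.4737, 1]]


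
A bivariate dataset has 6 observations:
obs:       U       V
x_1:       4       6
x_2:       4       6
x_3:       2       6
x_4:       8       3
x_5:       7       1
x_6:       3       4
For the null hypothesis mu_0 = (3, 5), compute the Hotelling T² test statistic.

Step 1 — sample mean vector:
  mean(U) = (4 + 4 + 2 + 8 + 7 + 3) / 6 = 28/6 = 4.6667
  mean(V) = (6 + 6 + 6 + 3 + 1 + 4) / 6 = 26/6 = 4.3333
  x̄ = (4.6667, 4.3333),  deviation x̄ - mu_0 = (4.6667, 4.3333) - (3, 5) = (1.6667, -0.6667).

Step 2 — sample covariance matrix, S[i,j] = (1/(n-1)) · Σ_k (x_{k,i} - mean_i) · (x_{k,j} - mean_j), divisor n-1 = 5:
  S[U,U] = ((-0.6667)·(-0.6667) + (-0.6667)·(-0.6667) + (-2.6667)·(-2.6667) + (3.3333)·(3.3333) + (2.3333)·(2.3333) + (-1.6667)·(-1.6667)) / 5 = 27.3333/5 = 5.4667
  S[U,V] = ((-0.6667)·(1.6667) + (-0.6667)·(1.6667) + (-2.6667)·(1.6667) + (3.3333)·(-1.3333) + (2.3333)·(-3.3333) + (-1.6667)·(-0.3333)) / 5 = -18.3333/5 = -3.6667
  S[V,V] = ((1.6667)·(1.6667) + (1.6667)·(1.6667) + (1.6667)·(1.6667) + (-1.3333)·(-1.3333) + (-3.3333)·(-3.3333) + (-0.3333)·(-0.3333)) / 5 = 21.3333/5 = 4.2667
  S = [[5.4667, -3.6667],
 [-3.6667, 4.2667]].

Step 3 — invert S. det(S) = 5.4667·4.2667 - (-3.6667)² = 9.88.
  S^{-1} = (1/det) · [[d, -b], [-b, a]] = [[0.4318, 0.3711],
 [0.3711, 0.5533]].

Step 4 — quadratic form (x̄ - mu_0)^T · S^{-1} · (x̄ - mu_0):
  S^{-1} · (x̄ - mu_0) = (0.4723, 0.2497),
  (x̄ - mu_0)^T · [...] = (1.6667)·(0.4723) + (-0.6667)·(0.2497) = 0.6208.

Step 5 — scale by n: T² = 6 · 0.6208 = 3.7247.

T² ≈ 3.7247


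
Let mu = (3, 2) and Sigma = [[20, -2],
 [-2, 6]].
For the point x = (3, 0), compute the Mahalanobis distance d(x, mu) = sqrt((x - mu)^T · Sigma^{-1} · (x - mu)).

Step 1 — centre the observation: (x - mu) = (0, -2).

Step 2 — invert Sigma. det(Sigma) = 20·6 - (-2)² = 116.
  Sigma^{-1} = (1/det) · [[d, -b], [-b, a]] = [[0.0517, 0.0172],
 [0.0172, 0.1724]].

Step 3 — form the quadratic (x - mu)^T · Sigma^{-1} · (x - mu):
  Sigma^{-1} · (x - mu) = (-0.0345, -0.3448).
  (x - mu)^T · [Sigma^{-1} · (x - mu)] = (0)·(-0.0345) + (-2)·(-0.3448) = 0.6897.

Step 4 — take square root: d = √(0.6897) ≈ 0.8305.

d(x, mu) = √(0.6897) ≈ 0.8305


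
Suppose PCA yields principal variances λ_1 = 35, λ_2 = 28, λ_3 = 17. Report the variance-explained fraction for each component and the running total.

Step 1 — total variance = trace(Sigma) = Σ λ_i = 35 + 28 + 17 = 80.

Step 2 — fraction explained by component i = λ_i / Σ λ:
  PC1: 35/80 = 0.4375
  PC2: 28/80 = 0.35
  PC3: 17/80 = 0.2125

Step 3 — cumulative fraction after k components = (λ_1 + ... + λ_k) / Σ λ:
  k = 1: 35/80 = 0.4375
  k = 2: (35 + 28)/80 = 63/80 = 0.7875
  k = 3: (35 + 28 + 17)/80 = 80/80 = 1

Summary (fraction, with percent):

explained: PC1 0.4375 (43.75%), PC2 0.35 (35%), PC3 0.2125 (21.25%);  cumulative: 0.4375, 0.7875, 1


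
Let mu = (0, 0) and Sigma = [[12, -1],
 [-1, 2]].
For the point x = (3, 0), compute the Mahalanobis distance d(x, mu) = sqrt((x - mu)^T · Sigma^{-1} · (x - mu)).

Step 1 — centre the observation: (x - mu) = (3, 0).

Step 2 — invert Sigma. det(Sigma) = 12·2 - (-1)² = 23.
  Sigma^{-1} = (1/det) · [[d, -b], [-b, a]] = [[0.087, 0.0435],
 [0.0435, 0.5217]].

Step 3 — form the quadratic (x - mu)^T · Sigma^{-1} · (x - mu):
  Sigma^{-1} · (x - mu) = (0.2609, 0.1304).
  (x - mu)^T · [Sigma^{-1} · (x - mu)] = (3)·(0.2609) + (0)·(0.1304) = 0.7826.

Step 4 — take square root: d = √(0.7826) ≈ 0.8847.

d(x, mu) = √(0.7826) ≈ 0.8847


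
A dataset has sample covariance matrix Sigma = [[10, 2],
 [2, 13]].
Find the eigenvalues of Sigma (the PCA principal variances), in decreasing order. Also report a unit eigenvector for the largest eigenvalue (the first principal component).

Step 1 — characteristic polynomial of 2×2 Sigma:
  det(Sigma - λI) = λ² - trace · λ + det = 0.
  trace = 10 + 13 = 23, det = 10·13 - (2)² = 126.
Step 2 — discriminant:
  Δ = trace² - 4·det = 529 - 504 = 25.
Step 3 — eigenvalues:
  λ = (trace ± √Δ)/2 = (23 ± 5)/2,
  λ_1 = 14,  λ_2 = 9.

Step 4 — unit eigenvector for λ_1: solve (Sigma - λ_1 I)v = 0. First row:
  (10 - 14)·v_x + (2)·v_y = 0, i.e. (-4)·v_x + (2)·v_y = 0,
  so v ∝ (b, λ_1 - a) = (2, 4) = u.
  ||u|| = √((2)² + (4)²) = √(20) ≈ 4.4721,
  v_1 = u/||u|| ≈ (0.4472, 0.8944) (||v_1|| = 1).

λ_1 = 14,  λ_2 = 9;  v_1 ≈ (0.4472, 0.8944)


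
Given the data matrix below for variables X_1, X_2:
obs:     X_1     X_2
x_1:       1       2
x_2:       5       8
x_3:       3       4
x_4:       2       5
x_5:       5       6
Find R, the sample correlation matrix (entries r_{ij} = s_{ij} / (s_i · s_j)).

Step 1 — column means:
  mean(X_1) = (1 + 5 + 3 + 2 + 5) / 5 = 16/5 = 3.2
  mean(X_2) = (2 + 8 + 4 + 5 + 6) / 5 = 25/5 = 5

Step 2 — sample variances and covariances s[i,j] = (1/(n-1)) · Σ_k (x_{k,i} - mean_i) · (x_{k,j} - mean_j), with n-1 = 4:
  s[X_1,X_1] = ((-2.2)·(-2.2) + (1.8)·(1.8) + (-0.2)·(-0.2) + (-1.2)·(-1.2) + (1.8)·(1.8)) / 4 = 12.8/4 = 3.2
  s[X_1,X_2] = ((-2.2)·(-3) + (1.8)·(3) + (-0.2)·(-1) + (-1.2)·(0) + (1.8)·(1)) / 4 = 14/4 = 3.5
  s[X_2,X_2] = ((-3)·(-3) + (3)·(3) + (-1)·(-1) + (0)·(0) + (1)·(1)) / 4 = 20/4 = 5
  Sample standard deviations s_i = √(s[i,i]):
  s(X_1) = √(3.2) = 1.7889
  s(X_2) = √(5) = 2.2361

Step 3 — r_{ij} = s_{ij} / (s_i · s_j):
  r[X_1,X_1] = 1 (diagonal).
  r[X_1,X_2] = 3.5 / (1.7889 · 2.2361) = 3.5 / 4 = 0.875
  r[X_2,X_2] = 1 (diagonal).

R is symmetric with unit diagonal. Assembling:

R = [[1, 0.875],
 [0.875, 1]]


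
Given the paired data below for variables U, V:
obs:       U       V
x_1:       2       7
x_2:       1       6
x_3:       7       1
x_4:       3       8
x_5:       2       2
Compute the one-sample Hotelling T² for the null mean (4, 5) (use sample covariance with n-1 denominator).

Step 1 — sample mean vector:
  mean(U) = (2 + 1 + 7 + 3 + 2) / 5 = 15/5 = 3
  mean(V) = (7 + 6 + 1 + 8 + 2) / 5 = 24/5 = 4.8
  x̄ = (3, 4.8),  deviation x̄ - mu_0 = (3, 4.8) - (4, 5) = (-1, -0.2).

Step 2 — sample covariance matrix, S[i,j] = (1/(n-1)) · Σ_k (x_{k,i} - mean_i) · (x_{k,j} - mean_j), divisor n-1 = 4:
  S[U,U] = ((-1)·(-1) + (-2)·(-2) + (4)·(4) + (0)·(0) + (-1)·(-1)) / 4 = 22/4 = 5.5
  S[U,V] = ((-1)·(2.2) + (-2)·(1.2) + (4)·(-3.8) + (0)·(3.2) + (-1)·(-2.8)) / 4 = -17/4 = -4.25
  S[V,V] = ((2.2)·(2.2) + (1.2)·(1.2) + (-3.8)·(-3.8) + (3.2)·(3.2) + (-2.8)·(-2.8)) / 4 = 38.8/4 = 9.7
  S = [[5.5, -4.25],
 [-4.25, 9.7]].

Step 3 — invert S. det(S) = 5.5·9.7 - (-4.25)² = 35.2875.
  S^{-1} = (1/det) · [[d, -b], [-b, a]] = [[0.2749, 0.1204],
 [0.1204, 0.1559]].

Step 4 — quadratic form (x̄ - mu_0)^T · S^{-1} · (x̄ - mu_0):
  S^{-1} · (x̄ - mu_0) = (-0.299, -0.1516),
  (x̄ - mu_0)^T · [...] = (-1)·(-0.299) + (-0.2)·(-0.1516) = 0.3293.

Step 5 — scale by n: T² = 5 · 0.3293 = 1.6465.

T² ≈ 1.6465


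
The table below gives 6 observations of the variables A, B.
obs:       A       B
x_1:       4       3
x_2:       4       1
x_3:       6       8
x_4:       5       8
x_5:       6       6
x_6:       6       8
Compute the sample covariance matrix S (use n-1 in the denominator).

Step 1 — column means:
  mean(A) = (4 + 4 + 6 + 5 + 6 + 6) / 6 = 31/6 = 5.1667
  mean(B) = (3 + 1 + 8 + 8 + 6 + 8) / 6 = 34/6 = 5.6667

Step 2 — sample covariance S[i,j] = (1/(n-1)) · Σ_k (x_{k,i} - mean_i) · (x_{k,j} - mean_j), with n-1 = 5.
  S[A,A] = ((-1.1667)·(-1.1667) + (-1.1667)·(-1.1667) + (0.8333)·(0.8333) + (-0.1667)·(-0.1667) + (0.8333)·(0.8333) + (0.8333)·(0.8333)) / 5 = 4.8333/5 = 0.9667
  S[A,B] = ((-1.1667)·(-2.6667) + (-1.1667)·(-4.6667) + (0.8333)·(2.3333) + (-0.1667)·(2.3333) + (0.8333)·(0.3333) + (0.8333)·(2.3333)) / 5 = 12.3333/5 = 2.4667
  S[B,B] = ((-2.6667)·(-2.6667) + (-4.6667)·(-4.6667) + (2.3333)·(2.3333) + (2.3333)·(2.3333) + (0.3333)·(0.3333) + (2.3333)·(2.3333)) / 5 = 45.3333/5 = 9.0667

S is symmetric (S[j,i] = S[i,j]). Assembling:

S = [[0.9667, 2.4667],
 [2.4667, 9.0667]]


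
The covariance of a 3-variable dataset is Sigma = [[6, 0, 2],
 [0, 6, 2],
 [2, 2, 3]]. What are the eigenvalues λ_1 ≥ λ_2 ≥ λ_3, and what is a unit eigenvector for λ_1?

Step 1 — characteristic polynomial p(λ) = det(λI - Sigma) = λ³ - tr·λ² + c_1·λ - det, where tr = trace, c_1 = sum of the principal 2×2 minors, det = det(Sigma):
  tr = 6 + 6 + 3 = 15,
  c_1 = (6·6 - (0)²) + (6·3 - (2)²) + (6·3 - (2)²) = 36 + 14 + 14 = 64,
  det = 6·(6·3 - (2)²) - (0)·((0)·3 - (2)·(2)) + (2)·((0)·(2) - 6·(2)) = 6·(14) - (0)·(-4) + (2)·(-12) = 60.
  So p(λ) = λ³ - 15λ² + 64λ - 60.
Step 2 — look for an integer root (rational root theorem: any rational root is an integer divisor of 60). Testing λ = 6:
  p(6) = 216 - 540 + 384 - 60 = 0  ✓
  Dividing out (λ - 6): p(λ) = (λ - 6)(λ² - 9λ + 10).
Step 3 — remaining eigenvalues from the quadratic λ² - 9λ + 10 = 0:
  Δ = 9² - 4·10 = 81 - 40 = 41,  λ = (9 ± √41)/2 = (9 ± 6.4031)/2 ≈ 7.7016 or 1.2984.
  Sorted: λ_1 = 7.7016,  λ_2 = 6,  λ_3 = 1.2984  (check: sum = 15 = tr ✓).

Step 4 — unit eigenvector for λ_1 ≈ 7.7016: v spans the null space of (Sigma - λ_1 I), whose rows are
  r_1 = (-1.7016, 0, 2),  r_2 = (0, -1.7016, 2),  r_3 = (2, 2, -4.7016).
  v is orthogonal to every row, so take v ∝ r_1 × r_2 = ((0)·(2) - (2)·(-1.7016), (2)·(0) - (-1.7016)·(2), (-1.7016)·(-1.7016) - (0)·(0)) ≈ (3.4031, 3.4031, 2.8953).
  Let u = (3.4031, 3.4031, 2.8953).
  ||u|| = √((3.4031)² + (3.4031)² + (2.8953)²) = √(31.5454) ≈ 5.6165,  v_1 = u/||u|| ≈ (0.6059, 0.6059, 0.5155) (||v_1|| = 1).

λ_1 = 7.7016,  λ_2 = 6,  λ_3 = 1.2984;  v_1 ≈ (0.6059, 0.6059, 0.5155)


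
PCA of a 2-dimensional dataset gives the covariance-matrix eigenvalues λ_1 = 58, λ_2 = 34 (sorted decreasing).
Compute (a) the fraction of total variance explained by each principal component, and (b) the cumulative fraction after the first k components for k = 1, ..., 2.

Step 1 — total variance = trace(Sigma) = Σ λ_i = 58 + 34 = 92.

Step 2 — fraction explained by component i = λ_i / Σ λ:
  PC1: 58/92 = 0.6304
  PC2: 34/92 = 0.3696

Step 3 — cumulative fraction after k components = (λ_1 + ... + λ_k) / Σ λ:
  k = 1: 58/92 = 0.6304
  k = 2: (58 + 34)/92 = 92/92 = 1

Summary (fraction, with percent):

explained: PC1 0.6304 (63.04%), PC2 0.3696 (36.96%);  cumulative: 0.6304, 1


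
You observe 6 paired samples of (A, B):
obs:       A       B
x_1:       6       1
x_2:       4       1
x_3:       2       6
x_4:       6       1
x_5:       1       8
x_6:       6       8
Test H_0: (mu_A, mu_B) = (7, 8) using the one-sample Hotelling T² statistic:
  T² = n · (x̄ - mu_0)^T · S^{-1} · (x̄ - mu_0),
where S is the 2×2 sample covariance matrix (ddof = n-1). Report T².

Step 1 — sample mean vector:
  mean(A) = (6 + 4 + 2 + 6 + 1 + 6) / 6 = 25/6 = 4.1667
  mean(B) = (1 + 1 + 6 + 1 + 8 + 8) / 6 = 25/6 = 4.1667
  x̄ = (4.1667, 4.1667),  deviation x̄ - mu_0 = (4.1667, 4.1667) - (7, 8) = (-2.8333, -3.8333).

Step 2 — sample covariance matrix, S[i,j] = (1/(n-1)) · Σ_k (x_{k,i} - mean_i) · (x_{k,j} - mean_j), divisor n-1 = 5:
  S[A,A] = ((1.8333)·(1.8333) + (-0.1667)·(-0.1667) + (-2.1667)·(-2.1667) + (1.8333)·(1.8333) + (-3.1667)·(-3.1667) + (1.8333)·(1.8333)) / 5 = 24.8333/5 = 4.9667
  S[A,B] = ((1.8333)·(-3.1667) + (-0.1667)·(-3.1667) + (-2.1667)·(1.8333) + (1.8333)·(-3.1667) + (-3.1667)·(3.8333) + (1.8333)·(3.8333)) / 5 = -20.1667/5 = -4.0333
  S[B,B] = ((-3.1667)·(-3.1667) + (-3.1667)·(-3.1667) + (1.8333)·(1.8333) + (-3.1667)·(-3.1667) + (3.8333)·(3.8333) + (3.8333)·(3.8333)) / 5 = 62.8333/5 = 12.5667
  S = [[4.9667, -4.0333],
 [-4.0333, 12.5667]].

Step 3 — invert S. det(S) = 4.9667·12.5667 - (-4.0333)² = 46.1467.
  S^{-1} = (1/det) · [[d, -b], [-b, a]] = [[0.2723, 0.0874],
 [0.0874, 0.1076]].

Step 4 — quadratic form (x̄ - mu_0)^T · S^{-1} · (x̄ - mu_0):
  S^{-1} · (x̄ - mu_0) = (-1.1066, -0.6602),
  (x̄ - mu_0)^T · [...] = (-2.8333)·(-1.1066) + (-3.8333)·(-0.6602) = 5.6662.

Step 5 — scale by n: T² = 6 · 5.6662 = 33.9974.

T² ≈ 33.9974
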